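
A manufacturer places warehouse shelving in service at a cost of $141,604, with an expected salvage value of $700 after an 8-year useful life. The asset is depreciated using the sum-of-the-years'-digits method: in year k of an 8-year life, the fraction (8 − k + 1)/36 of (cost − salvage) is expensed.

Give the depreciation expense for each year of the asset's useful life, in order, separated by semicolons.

Depreciable base = $141,604 − $700 = $140,904.
Sum of the years' digits = 8+7+6+5+4+3+2+1 = 36.
Year 1: $140,904 × 8/36 = $31,312. Book value $110,292.
Year 2: $140,904 × 7/36 = $27,398. Book value $82,894.
Year 3: $140,904 × 6/36 = $23,484. Book value $59,410.
Year 4: $140,904 × 5/36 = $19,570. Book value $39,840.
Year 5: $140,904 × 4/36 = $15,656. Book value $24,184.
Year 6: $140,904 × 3/36 = $11,742. Book value $12,442.
Year 7: $140,904 × 2/36 = $7,828. Book value $4,614.
Year 8: $140,904 × 1/36 = $3,914. Book value $700.

$31,312; $27,398; $23,484; $19,570; $15,656; $11,742; $7,828; $3,914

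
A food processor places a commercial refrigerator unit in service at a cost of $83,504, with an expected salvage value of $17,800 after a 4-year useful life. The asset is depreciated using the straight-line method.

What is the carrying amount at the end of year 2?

Depreciable base = $83,504 − $17,800 = $65,704.
Annual expense = $65,704 / 4 = $16,426.
End of year 1: book value $67,078.
End of year 2: book value $50,652.

$50,652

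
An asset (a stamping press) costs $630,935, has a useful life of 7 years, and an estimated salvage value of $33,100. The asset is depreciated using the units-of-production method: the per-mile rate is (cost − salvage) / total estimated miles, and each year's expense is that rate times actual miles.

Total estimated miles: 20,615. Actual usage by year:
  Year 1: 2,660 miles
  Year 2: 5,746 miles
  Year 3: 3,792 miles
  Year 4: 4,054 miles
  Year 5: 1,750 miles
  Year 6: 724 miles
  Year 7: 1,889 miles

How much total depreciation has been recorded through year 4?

Depreciable base = $630,935 − $33,100 = $597,835.
Rate = $597,835 / 20,615 miles = $29 per mile.
Year 1: 2,660 × $29 = $77,140. Book value $553,795.
Year 2: 5,746 × $29 = $166,634. Book value $387,161.
Year 3: 3,792 × $29 = $109,968. Book value $277,193.
Year 4: 4,054 × $29 = $117,566. Book value $159,627.
Accumulated through year 4 = $630,935 − $159,627 = $471,308.

$471,308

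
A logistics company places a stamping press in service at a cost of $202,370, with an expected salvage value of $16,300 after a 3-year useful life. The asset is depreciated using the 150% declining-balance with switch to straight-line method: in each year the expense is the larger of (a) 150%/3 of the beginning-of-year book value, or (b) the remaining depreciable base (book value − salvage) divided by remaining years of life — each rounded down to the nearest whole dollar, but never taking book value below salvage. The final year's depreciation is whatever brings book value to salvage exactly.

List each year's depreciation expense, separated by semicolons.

$101,185; $50,592; $34,293

Depreciable base = $202,370 − $16,300 = $186,070.
Year 1: DB = ⌊$202,370 × 150%/3⌋ = $101,185; SL = ⌊$186,070/3⌋ = $62,023 → take DB $101,185. Book value $101,185.
Year 2: DB = ⌊$101,185 × 150%/3⌋ = $50,592; SL = ⌊$84,885/2⌋ = $42,442 → take DB $50,592. Book value $50,593.
Year 3 (final): $50,593 − $16,300 = $34,293. Book value $16,300.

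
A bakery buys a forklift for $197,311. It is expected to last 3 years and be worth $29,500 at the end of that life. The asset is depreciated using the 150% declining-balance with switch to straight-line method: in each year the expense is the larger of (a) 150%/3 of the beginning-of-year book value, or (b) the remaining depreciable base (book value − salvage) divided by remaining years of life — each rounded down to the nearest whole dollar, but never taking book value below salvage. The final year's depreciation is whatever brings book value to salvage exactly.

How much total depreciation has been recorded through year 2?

Depreciable base = $197,311 − $29,500 = $167,811.
Year 1: DB = ⌊$197,311 × 150%/3⌋ = $98,655; SL = ⌊$167,811/3⌋ = $55,937 → take DB $98,655. Book value $98,656.
Year 2: DB = ⌊$98,656 × 150%/3⌋ = $49,328; SL = ⌊$69,156/2⌋ = $34,578 → take DB $49,328. Book value $49,328.
Accumulated through year 2 = $197,311 − $49,328 = $147,983.

$147,983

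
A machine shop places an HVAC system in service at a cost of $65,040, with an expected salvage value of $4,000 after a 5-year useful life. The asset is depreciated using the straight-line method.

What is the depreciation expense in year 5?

$12,208

Depreciable base = $65,040 − $4,000 = $61,040.
Annual expense = $61,040 / 5 = $12,208.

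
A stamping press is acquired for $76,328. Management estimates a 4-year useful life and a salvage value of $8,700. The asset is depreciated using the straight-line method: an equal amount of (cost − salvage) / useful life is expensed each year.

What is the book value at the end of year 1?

Depreciable base = $76,328 − $8,700 = $67,628.
Annual expense = $67,628 / 4 = $16,907.
End of year 1: book value $59,421.

$59,421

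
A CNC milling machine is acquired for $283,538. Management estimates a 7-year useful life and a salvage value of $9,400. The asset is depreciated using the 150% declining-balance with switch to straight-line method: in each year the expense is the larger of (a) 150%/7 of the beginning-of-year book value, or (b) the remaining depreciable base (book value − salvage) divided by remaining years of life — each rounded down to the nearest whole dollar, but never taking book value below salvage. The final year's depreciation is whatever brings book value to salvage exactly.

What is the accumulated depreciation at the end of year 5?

Depreciable base = $283,538 − $9,400 = $274,138.
Year 1: DB = ⌊$283,538 × 150%/7⌋ = $60,758; SL = ⌊$274,138/7⌋ = $39,162 → take DB $60,758. Book value $222,780.
Year 2: DB = ⌊$222,780 × 150%/7⌋ = $47,738; SL = ⌊$213,380/6⌋ = $35,563 → take DB $47,738. Book value $175,042.
Year 3: DB = ⌊$175,042 × 150%/7⌋ = $37,509; SL = ⌊$165,642/5⌋ = $33,128 → take DB $37,509. Book value $137,533.
Year 4: DB = ⌊$137,533 × 150%/7⌋ = $29,471; SL = ⌊$128,133/4⌋ = $32,033 → take SL $32,033. Book value $105,500.
Year 5: DB = ⌊$105,500 × 150%/7⌋ = $22,607; SL = ⌊$96,100/3⌋ = $32,033 → take SL $32,033. Book value $73,467.
Accumulated through year 5 = $283,538 − $73,467 = $210,071.

$210,071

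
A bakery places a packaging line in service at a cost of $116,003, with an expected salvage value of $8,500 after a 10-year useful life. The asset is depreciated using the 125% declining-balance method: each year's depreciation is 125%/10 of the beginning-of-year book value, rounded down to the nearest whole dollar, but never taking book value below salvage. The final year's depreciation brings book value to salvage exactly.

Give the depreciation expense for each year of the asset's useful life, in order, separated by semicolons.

$14,500; $12,687; $11,102; $9,714; $8,500; $7,437; $6,507; $5,694; $4,982; $26,380

Depreciable base = $116,003 − $8,500 = $107,503.
Year 1: ⌊$116,003 × 125%/10⌋ = $14,500. Book value $101,503.
Year 2: ⌊$101,503 × 125%/10⌋ = $12,687. Book value $88,816.
Year 3: ⌊$88,816 × 125%/10⌋ = $11,102. Book value $77,714.
Year 4: ⌊$77,714 × 125%/10⌋ = $9,714. Book value $68,000.
Year 5: ⌊$68,000 × 125%/10⌋ = $8,500. Book value $59,500.
Year 6: ⌊$59,500 × 125%/10⌋ = $7,437. Book value $52,063.
Year 7: ⌊$52,063 × 125%/10⌋ = $6,507. Book value $45,556.
Year 8: ⌊$45,556 × 125%/10⌋ = $5,694. Book value $39,862.
Year 9: ⌊$39,862 × 125%/10⌋ = $4,982. Book value $34,880.
Year 10 (final): $34,880 − $8,500 = $26,380. Book value $8,500.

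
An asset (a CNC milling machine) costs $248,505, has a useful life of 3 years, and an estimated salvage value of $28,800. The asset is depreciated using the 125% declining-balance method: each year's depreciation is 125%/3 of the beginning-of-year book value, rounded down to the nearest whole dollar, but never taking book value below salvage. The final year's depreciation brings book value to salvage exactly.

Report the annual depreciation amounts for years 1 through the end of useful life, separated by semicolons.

$103,543; $60,400; $55,762

Depreciable base = $248,505 − $28,800 = $219,705.
Year 1: ⌊$248,505 × 125%/3⌋ = $103,543. Book value $144,962.
Year 2: ⌊$144,962 × 125%/3⌋ = $60,400. Book value $84,562.
Year 3 (final): $84,562 − $28,800 = $55,762. Book value $28,800.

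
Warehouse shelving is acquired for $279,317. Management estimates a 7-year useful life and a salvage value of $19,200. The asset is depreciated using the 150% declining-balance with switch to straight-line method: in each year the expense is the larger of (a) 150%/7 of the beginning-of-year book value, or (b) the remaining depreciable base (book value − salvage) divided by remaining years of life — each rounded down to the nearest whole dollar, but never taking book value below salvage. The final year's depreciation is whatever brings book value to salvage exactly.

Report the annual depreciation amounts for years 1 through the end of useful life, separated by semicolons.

Depreciable base = $279,317 − $19,200 = $260,117.
Year 1: DB = ⌊$279,317 × 150%/7⌋ = $59,853; SL = ⌊$260,117/7⌋ = $37,159 → take DB $59,853. Book value $219,464.
Year 2: DB = ⌊$219,464 × 150%/7⌋ = $47,028; SL = ⌊$200,264/6⌋ = $33,377 → take DB $47,028. Book value $172,436.
Year 3: DB = ⌊$172,436 × 150%/7⌋ = $36,950; SL = ⌊$153,236/5⌋ = $30,647 → take DB $36,950. Book value $135,486.
Year 4: DB = ⌊$135,486 × 150%/7⌋ = $29,032; SL = ⌊$116,286/4⌋ = $29,071 → take SL $29,071. Book value $106,415.
Year 5: DB = ⌊$106,415 × 150%/7⌋ = $22,803; SL = ⌊$87,215/3⌋ = $29,071 → take SL $29,071. Book value $77,344.
Year 6: DB = ⌊$77,344 × 150%/7⌋ = $16,573; SL = ⌊$58,144/2⌋ = $29,072 → take SL $29,072. Book value $48,272.
Year 7 (final): $48,272 − $19,200 = $29,072. Book value $19,200.

$59,853; $47,028; $36,950; $29,071; $29,071; $29,072; $29,072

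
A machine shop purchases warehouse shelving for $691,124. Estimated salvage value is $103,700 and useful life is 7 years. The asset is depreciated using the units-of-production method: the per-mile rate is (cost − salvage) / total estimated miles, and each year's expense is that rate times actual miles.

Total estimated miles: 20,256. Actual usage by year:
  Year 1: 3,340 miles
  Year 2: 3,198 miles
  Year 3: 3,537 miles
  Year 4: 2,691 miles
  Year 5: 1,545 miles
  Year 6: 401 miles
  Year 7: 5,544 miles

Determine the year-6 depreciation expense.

$11,629

Depreciable base = $691,124 − $103,700 = $587,424.
Rate = $587,424 / 20,256 miles = $29 per mile.
Year 1: 3,340 × $29 = $96,860. Book value $594,264.
Year 2: 3,198 × $29 = $92,742. Book value $501,522.
Year 3: 3,537 × $29 = $102,573. Book value $398,949.
Year 4: 2,691 × $29 = $78,039. Book value $320,910.
Year 5: 1,545 × $29 = $44,805. Book value $276,105.
Year 6: 401 × $29 = $11,629. Book value $264,476.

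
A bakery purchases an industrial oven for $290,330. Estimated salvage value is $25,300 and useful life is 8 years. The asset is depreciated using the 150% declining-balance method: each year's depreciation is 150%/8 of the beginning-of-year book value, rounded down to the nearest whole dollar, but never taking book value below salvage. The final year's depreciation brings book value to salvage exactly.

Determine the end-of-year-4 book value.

$126,529

Depreciable base = $290,330 − $25,300 = $265,030.
Year 1: ⌊$290,330 × 150%/8⌋ = $54,436. Book value $235,894.
Year 2: ⌊$235,894 × 150%/8⌋ = $44,230. Book value $191,664.
Year 3: ⌊$191,664 × 150%/8⌋ = $35,937. Book value $155,727.
Year 4: ⌊$155,727 × 150%/8⌋ = $29,198. Book value $126,529.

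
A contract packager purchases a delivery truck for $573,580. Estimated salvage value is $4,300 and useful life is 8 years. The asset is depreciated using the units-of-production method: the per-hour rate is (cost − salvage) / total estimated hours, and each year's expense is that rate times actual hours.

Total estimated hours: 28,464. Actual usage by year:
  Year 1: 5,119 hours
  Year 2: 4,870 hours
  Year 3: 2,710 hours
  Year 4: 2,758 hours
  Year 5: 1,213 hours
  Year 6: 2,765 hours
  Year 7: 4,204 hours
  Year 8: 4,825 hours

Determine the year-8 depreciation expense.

Depreciable base = $573,580 − $4,300 = $569,280.
Rate = $569,280 / 28,464 hours = $20 per hour.
Year 1: 5,119 × $20 = $102,380. Book value $471,200.
Year 2: 4,870 × $20 = $97,400. Book value $373,800.
Year 3: 2,710 × $20 = $54,200. Book value $319,600.
Year 4: 2,758 × $20 = $55,160. Book value $264,440.
Year 5: 1,213 × $20 = $24,260. Book value $240,180.
Year 6: 2,765 × $20 = $55,300. Book value $184,880.
Year 7: 4,204 × $20 = $84,080. Book value $100,800.
Year 8: 4,825 × $20 = $96,500. Book value $4,300.

$96,500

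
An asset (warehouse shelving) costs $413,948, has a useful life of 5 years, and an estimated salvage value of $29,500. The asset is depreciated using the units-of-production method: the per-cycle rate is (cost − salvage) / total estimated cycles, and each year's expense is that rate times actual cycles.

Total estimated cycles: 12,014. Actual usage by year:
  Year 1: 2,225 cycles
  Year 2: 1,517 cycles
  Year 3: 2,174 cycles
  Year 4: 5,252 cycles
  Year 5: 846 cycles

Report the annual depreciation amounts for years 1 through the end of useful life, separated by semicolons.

$71,200; $48,544; $69,568; $168,064; $27,072

Depreciable base = $413,948 − $29,500 = $384,448.
Rate = $384,448 / 12,014 cycles = $32 per cycle.
Year 1: 2,225 × $32 = $71,200. Book value $342,748.
Year 2: 1,517 × $32 = $48,544. Book value $294,204.
Year 3: 2,174 × $32 = $69,568. Book value $224,636.
Year 4: 5,252 × $32 = $168,064. Book value $56,572.
Year 5: 846 × $32 = $27,072. Book value $29,500.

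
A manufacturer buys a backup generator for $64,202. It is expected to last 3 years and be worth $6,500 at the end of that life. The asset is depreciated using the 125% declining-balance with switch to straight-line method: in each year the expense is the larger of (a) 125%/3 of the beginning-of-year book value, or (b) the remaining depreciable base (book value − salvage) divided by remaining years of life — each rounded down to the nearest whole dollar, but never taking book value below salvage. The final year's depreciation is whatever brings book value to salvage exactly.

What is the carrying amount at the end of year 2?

Depreciable base = $64,202 − $6,500 = $57,702.
Year 1: DB = ⌊$64,202 × 125%/3⌋ = $26,750; SL = ⌊$57,702/3⌋ = $19,234 → take DB $26,750. Book value $37,452.
Year 2: DB = ⌊$37,452 × 125%/3⌋ = $15,605; SL = ⌊$30,952/2⌋ = $15,476 → take DB $15,605. Book value $21,847.

$21,847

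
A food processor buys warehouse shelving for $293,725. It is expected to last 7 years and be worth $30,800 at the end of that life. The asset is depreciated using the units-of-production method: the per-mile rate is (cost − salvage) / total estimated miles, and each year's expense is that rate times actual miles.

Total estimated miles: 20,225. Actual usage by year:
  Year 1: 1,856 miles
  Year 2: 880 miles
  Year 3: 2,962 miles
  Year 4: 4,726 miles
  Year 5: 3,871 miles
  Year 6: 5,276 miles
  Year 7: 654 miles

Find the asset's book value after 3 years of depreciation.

$219,651

Depreciable base = $293,725 − $30,800 = $262,925.
Rate = $262,925 / 20,225 miles = $13 per mile.
Year 1: 1,856 × $13 = $24,128. Book value $269,597.
Year 2: 880 × $13 = $11,440. Book value $258,157.
Year 3: 2,962 × $13 = $38,506. Book value $219,651.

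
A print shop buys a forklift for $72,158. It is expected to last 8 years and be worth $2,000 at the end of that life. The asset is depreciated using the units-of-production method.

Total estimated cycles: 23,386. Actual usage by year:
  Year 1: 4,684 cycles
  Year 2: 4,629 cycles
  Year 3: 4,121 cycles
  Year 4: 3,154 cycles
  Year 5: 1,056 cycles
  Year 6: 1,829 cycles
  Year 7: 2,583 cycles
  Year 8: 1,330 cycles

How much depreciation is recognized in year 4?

$9,462

Depreciable base = $72,158 − $2,000 = $70,158.
Rate = $70,158 / 23,386 cycles = $3 per cycle.
Year 1: 4,684 × $3 = $14,052. Book value $58,106.
Year 2: 4,629 × $3 = $13,887. Book value $44,219.
Year 3: 4,121 × $3 = $12,363. Book value $31,856.
Year 4: 3,154 × $3 = $9,462. Book value $22,394.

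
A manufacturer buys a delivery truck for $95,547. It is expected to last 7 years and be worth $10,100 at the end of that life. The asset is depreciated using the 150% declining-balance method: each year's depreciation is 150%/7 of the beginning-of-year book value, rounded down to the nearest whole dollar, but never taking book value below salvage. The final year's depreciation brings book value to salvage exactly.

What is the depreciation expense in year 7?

Depreciable base = $95,547 − $10,100 = $85,447.
Year 1: ⌊$95,547 × 150%/7⌋ = $20,474. Book value $75,073.
Year 2: ⌊$75,073 × 150%/7⌋ = $16,087. Book value $58,986.
Year 3: ⌊$58,986 × 150%/7⌋ = $12,639. Book value $46,347.
Year 4: ⌊$46,347 × 150%/7⌋ = $9,931. Book value $36,416.
Year 5: ⌊$36,416 × 150%/7⌋ = $7,803. Book value $28,613.
Year 6: ⌊$28,613 × 150%/7⌋ = $6,131. Book value $22,482.
Year 7 (final): $22,482 − $10,100 = $12,382. Book value $10,100.

$12,382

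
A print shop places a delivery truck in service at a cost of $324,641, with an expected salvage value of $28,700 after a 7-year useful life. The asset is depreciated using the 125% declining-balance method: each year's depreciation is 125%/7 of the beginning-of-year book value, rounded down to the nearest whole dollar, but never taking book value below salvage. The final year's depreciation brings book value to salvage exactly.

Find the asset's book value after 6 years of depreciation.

$99,731

Depreciable base = $324,641 − $28,700 = $295,941.
Year 1: ⌊$324,641 × 125%/7⌋ = $57,971. Book value $266,670.
Year 2: ⌊$266,670 × 125%/7⌋ = $47,619. Book value $219,051.
Year 3: ⌊$219,051 × 125%/7⌋ = $39,116. Book value $179,935.
Year 4: ⌊$179,935 × 125%/7⌋ = $32,131. Book value $147,804.
Year 5: ⌊$147,804 × 125%/7⌋ = $26,393. Book value $121,411.
Year 6: ⌊$121,411 × 125%/7⌋ = $21,680. Book value $99,731.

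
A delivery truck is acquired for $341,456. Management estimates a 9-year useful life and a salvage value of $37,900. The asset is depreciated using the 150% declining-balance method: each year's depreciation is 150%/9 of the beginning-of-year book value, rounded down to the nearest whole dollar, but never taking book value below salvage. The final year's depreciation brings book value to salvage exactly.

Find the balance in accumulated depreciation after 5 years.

$204,231

Depreciable base = $341,456 − $37,900 = $303,556.
Year 1: ⌊$341,456 × 150%/9⌋ = $56,909. Book value $284,547.
Year 2: ⌊$284,547 × 150%/9⌋ = $47,424. Book value $237,123.
Year 3: ⌊$237,123 × 150%/9⌋ = $39,520. Book value $197,603.
Year 4: ⌊$197,603 × 150%/9⌋ = $32,933. Book value $164,670.
Year 5: ⌊$164,670 × 150%/9⌋ = $27,445. Book value $137,225.
Accumulated through year 5 = $341,456 − $137,225 = $204,231.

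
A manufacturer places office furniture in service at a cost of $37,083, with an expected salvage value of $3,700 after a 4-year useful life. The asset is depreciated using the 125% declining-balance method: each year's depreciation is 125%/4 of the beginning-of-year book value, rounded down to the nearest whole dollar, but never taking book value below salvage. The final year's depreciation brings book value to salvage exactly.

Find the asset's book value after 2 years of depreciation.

$17,528

Depreciable base = $37,083 − $3,700 = $33,383.
Year 1: ⌊$37,083 × 125%/4⌋ = $11,588. Book value $25,495.
Year 2: ⌊$25,495 × 125%/4⌋ = $7,967. Book value $17,528.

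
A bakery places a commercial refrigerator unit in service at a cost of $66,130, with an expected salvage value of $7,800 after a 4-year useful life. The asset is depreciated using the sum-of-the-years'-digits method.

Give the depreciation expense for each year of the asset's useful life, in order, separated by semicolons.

Depreciable base = $66,130 − $7,800 = $58,330.
Sum of the years' digits = 4+3+2+1 = 10.
Year 1: $58,330 × 4/10 = $23,332. Book value $42,798.
Year 2: $58,330 × 3/10 = $17,499. Book value $25,299.
Year 3: $58,330 × 2/10 = $11,666. Book value $13,633.
Year 4: $58,330 × 1/10 = $5,833. Book value $7,800.

$23,332; $17,499; $11,666; $5,833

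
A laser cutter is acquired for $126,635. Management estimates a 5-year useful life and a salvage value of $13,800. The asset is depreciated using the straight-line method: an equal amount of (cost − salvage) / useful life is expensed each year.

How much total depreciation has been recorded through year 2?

$45,134

Depreciable base = $126,635 − $13,800 = $112,835.
Annual expense = $112,835 / 5 = $22,567.
End of year 1: book value $104,068.
End of year 2: book value $81,501.
Accumulated through year 2 = $126,635 − $81,501 = $45,134.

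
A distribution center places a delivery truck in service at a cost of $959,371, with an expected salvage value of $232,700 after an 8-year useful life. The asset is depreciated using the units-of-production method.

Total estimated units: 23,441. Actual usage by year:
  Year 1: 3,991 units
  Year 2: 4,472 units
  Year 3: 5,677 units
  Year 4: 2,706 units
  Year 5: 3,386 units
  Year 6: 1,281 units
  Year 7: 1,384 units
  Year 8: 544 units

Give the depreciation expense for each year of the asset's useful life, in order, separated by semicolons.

$123,721; $138,632; $175,987; $83,886; $104,966; $39,711; $42,904; $16,864

Depreciable base = $959,371 − $232,700 = $726,671.
Rate = $726,671 / 23,441 units = $31 per unit.
Year 1: 3,991 × $31 = $123,721. Book value $835,650.
Year 2: 4,472 × $31 = $138,632. Book value $697,018.
Year 3: 5,677 × $31 = $175,987. Book value $521,031.
Year 4: 2,706 × $31 = $83,886. Book value $437,145.
Year 5: 3,386 × $31 = $104,966. Book value $332,179.
Year 6: 1,281 × $31 = $39,711. Book value $292,468.
Year 7: 1,384 × $31 = $42,904. Book value $249,564.
Year 8: 544 × $31 = $16,864. Book value $232,700.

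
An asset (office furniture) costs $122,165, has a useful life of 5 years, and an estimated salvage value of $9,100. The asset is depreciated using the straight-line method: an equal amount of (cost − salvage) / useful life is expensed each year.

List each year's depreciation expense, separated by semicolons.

$22,613; $22,613; $22,613; $22,613; $22,613

Depreciable base = $122,165 − $9,100 = $113,065.
Annual expense = $113,065 / 5 = $22,613.
End of year 1: book value $99,552.
End of year 2: book value $76,939.
End of year 3: book value $54,326.
End of year 4: book value $31,713.
End of year 5: book value $9,100.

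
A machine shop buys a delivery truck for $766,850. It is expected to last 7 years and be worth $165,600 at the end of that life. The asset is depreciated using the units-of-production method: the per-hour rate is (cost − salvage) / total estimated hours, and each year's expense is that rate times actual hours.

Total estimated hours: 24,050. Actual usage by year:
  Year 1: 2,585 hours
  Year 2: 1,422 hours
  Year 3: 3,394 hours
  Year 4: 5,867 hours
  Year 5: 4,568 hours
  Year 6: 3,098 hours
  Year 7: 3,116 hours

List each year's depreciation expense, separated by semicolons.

$64,625; $35,550; $84,850; $146,675; $114,200; $77,450; $77,900

Depreciable base = $766,850 − $165,600 = $601,250.
Rate = $601,250 / 24,050 hours = $25 per hour.
Year 1: 2,585 × $25 = $64,625. Book value $702,225.
Year 2: 1,422 × $25 = $35,550. Book value $666,675.
Year 3: 3,394 × $25 = $84,850. Book value $581,825.
Year 4: 5,867 × $25 = $146,675. Book value $435,150.
Year 5: 4,568 × $25 = $114,200. Book value $320,950.
Year 6: 3,098 × $25 = $77,450. Book value $243,500.
Year 7: 3,116 × $25 = $77,900. Book value $165,600.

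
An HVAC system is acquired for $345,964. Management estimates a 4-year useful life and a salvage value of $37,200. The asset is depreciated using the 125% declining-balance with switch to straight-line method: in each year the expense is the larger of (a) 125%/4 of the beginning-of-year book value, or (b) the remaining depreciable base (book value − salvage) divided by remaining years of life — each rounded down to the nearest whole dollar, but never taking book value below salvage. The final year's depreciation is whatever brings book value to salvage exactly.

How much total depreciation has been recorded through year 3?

Depreciable base = $345,964 − $37,200 = $308,764.
Year 1: DB = ⌊$345,964 × 125%/4⌋ = $108,113; SL = ⌊$308,764/4⌋ = $77,191 → take DB $108,113. Book value $237,851.
Year 2: DB = ⌊$237,851 × 125%/4⌋ = $74,328; SL = ⌊$200,651/3⌋ = $66,883 → take DB $74,328. Book value $163,523.
Year 3: DB = ⌊$163,523 × 125%/4⌋ = $51,100; SL = ⌊$126,323/2⌋ = $63,161 → take SL $63,161. Book value $100,362.
Accumulated through year 3 = $345,964 − $100,362 = $245,602.

$245,602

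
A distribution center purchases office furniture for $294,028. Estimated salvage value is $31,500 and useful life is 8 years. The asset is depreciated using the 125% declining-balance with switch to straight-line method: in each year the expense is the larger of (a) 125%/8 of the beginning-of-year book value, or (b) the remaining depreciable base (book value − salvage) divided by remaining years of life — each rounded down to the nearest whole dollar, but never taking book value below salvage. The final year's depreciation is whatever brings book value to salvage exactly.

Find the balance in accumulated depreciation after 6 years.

Depreciable base = $294,028 − $31,500 = $262,528.
Year 1: DB = ⌊$294,028 × 125%/8⌋ = $45,941; SL = ⌊$262,528/8⌋ = $32,816 → take DB $45,941. Book value $248,087.
Year 2: DB = ⌊$248,087 × 125%/8⌋ = $38,763; SL = ⌊$216,587/7⌋ = $30,941 → take DB $38,763. Book value $209,324.
Year 3: DB = ⌊$209,324 × 125%/8⌋ = $32,706; SL = ⌊$177,824/6⌋ = $29,637 → take DB $32,706. Book value $176,618.
Year 4: DB = ⌊$176,618 × 125%/8⌋ = $27,596; SL = ⌊$145,118/5⌋ = $29,023 → take SL $29,023. Book value $147,595.
Year 5: DB = ⌊$147,595 × 125%/8⌋ = $23,061; SL = ⌊$116,095/4⌋ = $29,023 → take SL $29,023. Book value $118,572.
Year 6: DB = ⌊$118,572 × 125%/8⌋ = $18,526; SL = ⌊$87,072/3⌋ = $29,024 → take SL $29,024. Book value $89,548.
Accumulated through year 6 = $294,028 − $89,548 = $204,480.

$204,480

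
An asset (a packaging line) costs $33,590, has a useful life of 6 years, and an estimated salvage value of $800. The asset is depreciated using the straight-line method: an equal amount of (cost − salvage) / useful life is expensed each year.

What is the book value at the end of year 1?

Depreciable base = $33,590 − $800 = $32,790.
Annual expense = $32,790 / 6 = $5,465.
End of year 1: book value $28,125.

$28,125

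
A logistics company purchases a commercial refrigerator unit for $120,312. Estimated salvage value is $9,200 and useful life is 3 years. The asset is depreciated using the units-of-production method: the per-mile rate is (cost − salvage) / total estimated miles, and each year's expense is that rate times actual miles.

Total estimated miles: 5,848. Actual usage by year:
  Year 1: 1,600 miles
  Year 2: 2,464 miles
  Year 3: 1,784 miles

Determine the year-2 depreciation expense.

$46,816

Depreciable base = $120,312 − $9,200 = $111,112.
Rate = $111,112 / 5,848 miles = $19 per mile.
Year 1: 1,600 × $19 = $30,400. Book value $89,912.
Year 2: 2,464 × $19 = $46,816. Book value $43,096.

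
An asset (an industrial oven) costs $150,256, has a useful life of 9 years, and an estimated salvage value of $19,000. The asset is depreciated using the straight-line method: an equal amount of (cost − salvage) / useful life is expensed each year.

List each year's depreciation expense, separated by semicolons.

Depreciable base = $150,256 − $19,000 = $131,256.
Annual expense = $131,256 / 9 = $14,584.
End of year 1: book value $135,672.
End of year 2: book value $121,088.
End of year 3: book value $106,504.
End of year 4: book value $91,920.
End of year 5: book value $77,336.
End of year 6: book value $62,752.
End of year 7: book value $48,168.
End of year 8: book value $33,584.
End of year 9: book value $19,000.

$14,584; $14,584; $14,584; $14,584; $14,584; $14,584; $14,584; $14,584; $14,584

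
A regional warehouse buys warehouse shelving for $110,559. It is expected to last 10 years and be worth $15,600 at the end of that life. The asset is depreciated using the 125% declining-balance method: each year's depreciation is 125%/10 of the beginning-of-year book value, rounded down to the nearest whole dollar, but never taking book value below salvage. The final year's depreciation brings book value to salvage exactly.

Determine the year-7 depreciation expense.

$6,202

Depreciable base = $110,559 − $15,600 = $94,959.
Year 1: ⌊$110,559 × 125%/10⌋ = $13,819. Book value $96,740.
Year 2: ⌊$96,740 × 125%/10⌋ = $12,092. Book value $84,648.
Year 3: ⌊$84,648 × 125%/10⌋ = $10,581. Book value $74,067.
Year 4: ⌊$74,067 × 125%/10⌋ = $9,258. Book value $64,809.
Year 5: ⌊$64,809 × 125%/10⌋ = $8,101. Book value $56,708.
Year 6: ⌊$56,708 × 125%/10⌋ = $7,088. Book value $49,620.
Year 7: ⌊$49,620 × 125%/10⌋ = $6,202. Book value $43,418.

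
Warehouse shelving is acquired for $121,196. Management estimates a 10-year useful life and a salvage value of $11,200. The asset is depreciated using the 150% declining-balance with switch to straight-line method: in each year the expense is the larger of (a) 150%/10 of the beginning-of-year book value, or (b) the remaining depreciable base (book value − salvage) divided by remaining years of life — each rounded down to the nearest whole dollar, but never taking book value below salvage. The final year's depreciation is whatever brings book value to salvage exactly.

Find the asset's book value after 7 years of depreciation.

Depreciable base = $121,196 − $11,200 = $109,996.
Year 1: DB = ⌊$121,196 × 150%/10⌋ = $18,179; SL = ⌊$109,996/10⌋ = $10,999 → take DB $18,179. Book value $103,017.
Year 2: DB = ⌊$103,017 × 150%/10⌋ = $15,452; SL = ⌊$91,817/9⌋ = $10,201 → take DB $15,452. Book value $87,565.
Year 3: DB = ⌊$87,565 × 150%/10⌋ = $13,134; SL = ⌊$76,365/8⌋ = $9,545 → take DB $13,134. Book value $74,431.
Year 4: DB = ⌊$74,431 × 150%/10⌋ = $11,164; SL = ⌊$63,231/7⌋ = $9,033 → take DB $11,164. Book value $63,267.
Year 5: DB = ⌊$63,267 × 150%/10⌋ = $9,490; SL = ⌊$52,067/6⌋ = $8,677 → take DB $9,490. Book value $53,777.
Year 6: DB = ⌊$53,777 × 150%/10⌋ = $8,066; SL = ⌊$42,577/5⌋ = $8,515 → take SL $8,515. Book value $45,262.
Year 7: DB = ⌊$45,262 × 150%/10⌋ = $6,789; SL = ⌊$34,062/4⌋ = $8,515 → take SL $8,515. Book value $36,747.

$36,747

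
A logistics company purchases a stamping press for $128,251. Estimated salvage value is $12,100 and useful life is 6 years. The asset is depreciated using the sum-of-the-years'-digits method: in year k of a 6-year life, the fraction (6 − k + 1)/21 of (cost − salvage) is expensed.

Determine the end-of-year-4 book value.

Depreciable base = $128,251 − $12,100 = $116,151.
Sum of the years' digits = 6+5+4+3+2+1 = 21.
Year 1: $116,151 × 6/21 = $33,186. Book value $95,065.
Year 2: $116,151 × 5/21 = $27,655. Book value $67,410.
Year 3: $116,151 × 4/21 = $22,124. Book value $45,286.
Year 4: $116,151 × 3/21 = $16,593. Book value $28,693.

$28,693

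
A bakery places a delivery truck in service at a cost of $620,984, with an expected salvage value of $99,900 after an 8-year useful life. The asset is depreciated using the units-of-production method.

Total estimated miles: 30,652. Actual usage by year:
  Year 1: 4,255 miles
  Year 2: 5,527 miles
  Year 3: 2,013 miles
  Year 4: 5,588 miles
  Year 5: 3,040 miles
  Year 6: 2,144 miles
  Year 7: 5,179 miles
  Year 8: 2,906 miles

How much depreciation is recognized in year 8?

$49,402

Depreciable base = $620,984 − $99,900 = $521,084.
Rate = $521,084 / 30,652 miles = $17 per mile.
Year 1: 4,255 × $17 = $72,335. Book value $548,649.
Year 2: 5,527 × $17 = $93,959. Book value $454,690.
Year 3: 2,013 × $17 = $34,221. Book value $420,469.
Year 4: 5,588 × $17 = $94,996. Book value $325,473.
Year 5: 3,040 × $17 = $51,680. Book value $273,793.
Year 6: 2,144 × $17 = $36,448. Book value $237,345.
Year 7: 5,179 × $17 = $88,043. Book value $149,302.
Year 8: 2,906 × $17 = $49,402. Book value $99,900.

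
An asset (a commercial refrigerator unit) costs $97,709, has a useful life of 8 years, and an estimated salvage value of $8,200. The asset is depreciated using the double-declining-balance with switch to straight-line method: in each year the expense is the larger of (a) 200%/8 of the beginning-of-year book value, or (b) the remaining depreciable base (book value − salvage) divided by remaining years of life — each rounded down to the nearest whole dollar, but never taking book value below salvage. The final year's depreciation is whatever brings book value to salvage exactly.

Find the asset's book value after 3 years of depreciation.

Depreciable base = $97,709 − $8,200 = $89,509.
Year 1: DB = ⌊$97,709 × 200%/8⌋ = $24,427; SL = ⌊$89,509/8⌋ = $11,188 → take DB $24,427. Book value $73,282.
Year 2: DB = ⌊$73,282 × 200%/8⌋ = $18,320; SL = ⌊$65,082/7⌋ = $9,297 → take DB $18,320. Book value $54,962.
Year 3: DB = ⌊$54,962 × 200%/8⌋ = $13,740; SL = ⌊$46,762/6⌋ = $7,793 → take DB $13,740. Book value $41,222.

$41,222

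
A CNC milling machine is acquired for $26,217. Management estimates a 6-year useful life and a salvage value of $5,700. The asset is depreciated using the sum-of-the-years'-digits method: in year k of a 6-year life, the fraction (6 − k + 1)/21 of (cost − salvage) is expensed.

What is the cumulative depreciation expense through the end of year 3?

$14,655

Depreciable base = $26,217 − $5,700 = $20,517.
Sum of the years' digits = 6+5+4+3+2+1 = 21.
Year 1: $20,517 × 6/21 = $5,862. Book value $20,355.
Year 2: $20,517 × 5/21 = $4,885. Book value $15,470.
Year 3: $20,517 × 4/21 = $3,908. Book value $11,562.
Accumulated through year 3 = $26,217 − $11,562 = $14,655.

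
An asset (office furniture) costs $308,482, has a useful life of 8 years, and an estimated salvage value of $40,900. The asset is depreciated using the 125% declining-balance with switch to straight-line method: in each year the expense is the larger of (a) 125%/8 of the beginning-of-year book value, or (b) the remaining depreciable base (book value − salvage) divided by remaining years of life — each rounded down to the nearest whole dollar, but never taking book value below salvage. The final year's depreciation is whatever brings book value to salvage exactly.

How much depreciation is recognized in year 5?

Depreciable base = $308,482 − $40,900 = $267,582.
Year 1: DB = ⌊$308,482 × 125%/8⌋ = $48,200; SL = ⌊$267,582/8⌋ = $33,447 → take DB $48,200. Book value $260,282.
Year 2: DB = ⌊$260,282 × 125%/8⌋ = $40,669; SL = ⌊$219,382/7⌋ = $31,340 → take DB $40,669. Book value $219,613.
Year 3: DB = ⌊$219,613 × 125%/8⌋ = $34,314; SL = ⌊$178,713/6⌋ = $29,785 → take DB $34,314. Book value $185,299.
Year 4: DB = ⌊$185,299 × 125%/8⌋ = $28,952; SL = ⌊$144,399/5⌋ = $28,879 → take DB $28,952. Book value $156,347.
Year 5: DB = ⌊$156,347 × 125%/8⌋ = $24,429; SL = ⌊$115,447/4⌋ = $28,861 → take SL $28,861. Book value $127,486.

$28,861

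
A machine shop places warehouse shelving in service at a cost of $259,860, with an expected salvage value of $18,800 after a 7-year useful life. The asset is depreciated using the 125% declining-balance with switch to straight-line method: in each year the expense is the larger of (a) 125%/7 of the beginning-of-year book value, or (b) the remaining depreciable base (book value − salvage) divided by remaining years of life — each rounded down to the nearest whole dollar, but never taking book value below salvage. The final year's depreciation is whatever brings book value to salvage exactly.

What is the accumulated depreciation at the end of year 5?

Depreciable base = $259,860 − $18,800 = $241,060.
Year 1: DB = ⌊$259,860 × 125%/7⌋ = $46,403; SL = ⌊$241,060/7⌋ = $34,437 → take DB $46,403. Book value $213,457.
Year 2: DB = ⌊$213,457 × 125%/7⌋ = $38,117; SL = ⌊$194,657/6⌋ = $32,442 → take DB $38,117. Book value $175,340.
Year 3: DB = ⌊$175,340 × 125%/7⌋ = $31,310; SL = ⌊$156,540/5⌋ = $31,308 → take DB $31,310. Book value $144,030.
Year 4: DB = ⌊$144,030 × 125%/7⌋ = $25,719; SL = ⌊$125,230/4⌋ = $31,307 → take SL $31,307. Book value $112,723.
Year 5: DB = ⌊$112,723 × 125%/7⌋ = $20,129; SL = ⌊$93,923/3⌋ = $31,307 → take SL $31,307. Book value $81,416.
Accumulated through year 5 = $259,860 − $81,416 = $178,444.

$178,444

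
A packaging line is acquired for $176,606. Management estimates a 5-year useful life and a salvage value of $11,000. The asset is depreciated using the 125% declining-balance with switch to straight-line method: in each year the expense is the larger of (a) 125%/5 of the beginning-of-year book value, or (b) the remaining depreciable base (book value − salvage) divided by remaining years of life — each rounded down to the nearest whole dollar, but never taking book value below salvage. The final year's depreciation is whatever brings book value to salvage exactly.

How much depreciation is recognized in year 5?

$29,448

Depreciable base = $176,606 − $11,000 = $165,606.
Year 1: DB = ⌊$176,606 × 125%/5⌋ = $44,151; SL = ⌊$165,606/5⌋ = $33,121 → take DB $44,151. Book value $132,455.
Year 2: DB = ⌊$132,455 × 125%/5⌋ = $33,113; SL = ⌊$121,455/4⌋ = $30,363 → take DB $33,113. Book value $99,342.
Year 3: DB = ⌊$99,342 × 125%/5⌋ = $24,835; SL = ⌊$88,342/3⌋ = $29,447 → take SL $29,447. Book value $69,895.
Year 4: DB = ⌊$69,895 × 125%/5⌋ = $17,473; SL = ⌊$58,895/2⌋ = $29,447 → take SL $29,447. Book value $40,448.
Year 5 (final): $40,448 − $11,000 = $29,448. Book value $11,000.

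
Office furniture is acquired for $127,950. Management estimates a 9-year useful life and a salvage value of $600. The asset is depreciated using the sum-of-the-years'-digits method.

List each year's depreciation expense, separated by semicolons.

Depreciable base = $127,950 − $600 = $127,350.
Sum of the years' digits = 9+8+7+6+5+4+3+2+1 = 45.
Year 1: $127,350 × 9/45 = $25,470. Book value $102,480.
Year 2: $127,350 × 8/45 = $22,640. Book value $79,840.
Year 3: $127,350 × 7/45 = $19,810. Book value $60,030.
Year 4: $127,350 × 6/45 = $16,980. Book value $43,050.
Year 5: $127,350 × 5/45 = $14,150. Book value $28,900.
Year 6: $127,350 × 4/45 = $11,320. Book value $17,580.
Year 7: $127,350 × 3/45 = $8,490. Book value $9,090.
Year 8: $127,350 × 2/45 = $5,660. Book value $3,430.
Year 9: $127,350 × 1/45 = $2,830. Book value $600.

$25,470; $22,640; $19,810; $16,980; $14,150; $11,320; $8,490; $5,660; $2,830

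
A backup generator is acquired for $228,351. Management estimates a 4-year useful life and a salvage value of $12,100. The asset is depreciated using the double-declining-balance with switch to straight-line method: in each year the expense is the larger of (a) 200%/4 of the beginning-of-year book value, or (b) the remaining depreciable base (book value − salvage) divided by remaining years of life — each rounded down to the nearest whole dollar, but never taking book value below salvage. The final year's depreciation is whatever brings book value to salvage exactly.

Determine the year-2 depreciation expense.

$57,088

Depreciable base = $228,351 − $12,100 = $216,251.
Year 1: DB = ⌊$228,351 × 200%/4⌋ = $114,175; SL = ⌊$216,251/4⌋ = $54,062 → take DB $114,175. Book value $114,176.
Year 2: DB = ⌊$114,176 × 200%/4⌋ = $57,088; SL = ⌊$102,076/3⌋ = $34,025 → take DB $57,088. Book value $57,088.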